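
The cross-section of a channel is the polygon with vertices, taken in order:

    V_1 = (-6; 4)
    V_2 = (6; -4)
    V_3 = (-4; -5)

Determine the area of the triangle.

46

Apply the surveyor's formula: 2A = Σ (x_i·y_{i+1} − x_{i+1}·y_i), indices taken mod 3.
Σ = (0) + (-46) + (-46) = -92
Area = |Σ|/2 = 46.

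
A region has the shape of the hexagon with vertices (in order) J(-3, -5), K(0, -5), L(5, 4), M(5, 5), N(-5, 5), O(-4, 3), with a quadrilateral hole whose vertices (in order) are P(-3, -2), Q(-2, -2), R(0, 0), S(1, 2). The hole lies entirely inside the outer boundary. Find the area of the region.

61.5

Outer boundary:
Σ = (15) + (25) + (5) + (50) + (5) + (29) = 129
Area = |Σ|/2 = 64.5.
Hole:
Apply the surveyor's formula: 2A = Σ (x_i·y_{i+1} − x_{i+1}·y_i), indices taken mod 4.
Σ = (2) + (0) + (0) + (4) = 6
Area = |Σ|/2 = 3.
Net area = 64.5 − 3 = 61.5.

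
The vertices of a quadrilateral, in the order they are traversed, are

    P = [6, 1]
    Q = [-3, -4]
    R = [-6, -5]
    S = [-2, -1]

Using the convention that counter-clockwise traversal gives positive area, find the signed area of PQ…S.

-15

Apply Gauss's area formula: 2A = Σ (x_i·y_{i+1} − x_{i+1}·y_i), indices taken mod 4.
Cross-terms: -21, -9, -4, 4  ⇒  Σ = -30
Signed area = Σ/2 = -15 (negative ⇒ clockwise traversal).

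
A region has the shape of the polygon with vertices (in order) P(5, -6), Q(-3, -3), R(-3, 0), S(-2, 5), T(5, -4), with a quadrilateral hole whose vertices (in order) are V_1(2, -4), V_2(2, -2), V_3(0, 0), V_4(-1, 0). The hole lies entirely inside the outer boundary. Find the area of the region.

Outer boundary:
Cross-terms: -33, -9, -15, -17, -10  ⇒  Σ = -84
Area = |Σ|/2 = 42.
Hole:
Apply Gauss's area formula: 2A = Σ (x_i·y_{i+1} − x_{i+1}·y_i), indices taken mod 4.
V_1→V_2: (2)(-2) − (2)(-4) = 4
V_2→V_3: (2)(0) − (0)(-2) = 0
V_3→V_4: (0)(0) − (-1)(0) = 0
V_4→V_1: (-1)(-4) − (2)(0) = 4
Σ = 8
Area = |Σ|/2 = 4.
Net area = 42 − 4 = 38.

38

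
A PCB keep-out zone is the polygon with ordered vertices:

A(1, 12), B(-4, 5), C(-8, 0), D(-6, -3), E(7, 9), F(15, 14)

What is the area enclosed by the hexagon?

Apply the shoelace (surveyor's) formula: 2A = Σ (x_i·y_{i+1} − x_{i+1}·y_i), indices taken mod 6.
Σ = (53) + (40) + (24) + (-33) + (-37) + (166) = 213
Area = |Σ|/2 = 106.5.

106.5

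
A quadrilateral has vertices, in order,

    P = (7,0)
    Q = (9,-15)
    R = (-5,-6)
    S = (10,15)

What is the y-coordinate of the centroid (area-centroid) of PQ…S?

Apply the shoelace formula. First the cross-terms c_i = x_i·y_{i+1} − x_{i+1}·y_i:
  -105, -129, -15, -105  ⇒  2A = -354, A = -177.
Then Σ (y_i + y_{i+1})·c_i = 2574, so ȳ = 2574 / (6·(-177)) = -143/59.

-143/59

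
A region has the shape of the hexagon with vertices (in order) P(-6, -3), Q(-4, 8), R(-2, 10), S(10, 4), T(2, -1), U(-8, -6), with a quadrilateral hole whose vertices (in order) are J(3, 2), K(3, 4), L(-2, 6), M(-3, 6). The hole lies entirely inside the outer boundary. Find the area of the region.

Outer boundary:
Cross-terms: -60, -24, -108, -18, -20, -12  ⇒  Σ = -242
Area = |Σ|/2 = 121.
Hole:
Apply the shoelace formula: 2A = Σ (x_i·y_{i+1} − x_{i+1}·y_i), indices taken mod 4.
Σ = (6) + (26) + (6) + (-24) = 14
Area = |Σ|/2 = 7.
Net area = 121 − 7 = 114.

114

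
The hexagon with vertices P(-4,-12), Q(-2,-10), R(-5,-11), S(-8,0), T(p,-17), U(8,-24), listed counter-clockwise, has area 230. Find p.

-20

The doubled signed area Σ (x_i y_{i+1} − x_{i+1} y_i) is linear in p.
With p=0 it equals -20; the coefficient of p is -24 (from the two edges through T).
So -24·p + -20 = 2·230 = 460 ⇒ p = -20.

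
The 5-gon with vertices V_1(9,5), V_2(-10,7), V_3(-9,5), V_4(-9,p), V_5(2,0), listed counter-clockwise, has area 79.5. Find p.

Write out the shoelace sum; only the two edges meeting at V_4 involve p:
2·Area = [((-9)·p − (-9)·5) + ((-9)·0 − 2·p)] + 136
       = -11·p + 181 = 159
⇒ p = 2.

2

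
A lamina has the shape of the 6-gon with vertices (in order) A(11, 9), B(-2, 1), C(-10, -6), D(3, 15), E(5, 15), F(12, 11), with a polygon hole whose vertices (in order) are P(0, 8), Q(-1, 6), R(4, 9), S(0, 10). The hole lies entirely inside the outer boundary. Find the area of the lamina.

117

Outer boundary:
Apply the shoelace formula: 2A = Σ (x_i·y_{i+1} − x_{i+1}·y_i), indices taken mod 6.
Σ = (29) + (22) + (-132) + (-30) + (-125) + (-13) = -249
Area = |Σ|/2 = 124.5.
Hole:
Apply the shoelace (surveyor's) formula: 2A = Σ (x_i·y_{i+1} − x_{i+1}·y_i), indices taken mod 4.
P→Q: (0)(6) − (-1)(8) = 8
Q→R: (-1)(9) − (4)(6) = -33
R→S: (4)(10) − (0)(9) = 40
S→P: (0)(8) − (0)(10) = 0
Σ = 15
Area = |Σ|/2 = 7.5.
Net area = 124.5 − 7.5 = 117.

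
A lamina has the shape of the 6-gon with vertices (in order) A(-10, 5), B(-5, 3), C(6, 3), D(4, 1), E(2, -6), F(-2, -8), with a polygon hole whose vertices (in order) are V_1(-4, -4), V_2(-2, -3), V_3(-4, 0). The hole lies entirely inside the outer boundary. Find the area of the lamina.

90

Outer boundary:
Apply Gauss's area formula: 2A = Σ (x_i·y_{i+1} − x_{i+1}·y_i), indices taken mod 6.
A→B: (-10)(3) − (-5)(5) = -5
B→C: (-5)(3) − (6)(3) = -33
C→D: (6)(1) − (4)(3) = -6
D→E: (4)(-6) − (2)(1) = -26
E→F: (2)(-8) − (-2)(-6) = -28
F→A: (-2)(5) − (-10)(-8) = -90
Σ = -188
Area = |Σ|/2 = 94.
Hole:
Apply Gauss's area formula: 2A = Σ (x_i·y_{i+1} − x_{i+1}·y_i), indices taken mod 3.
Σ = (4) + (-12) + (16) = 8
Area = |Σ|/2 = 4.
Net area = 94 − 4 = 90.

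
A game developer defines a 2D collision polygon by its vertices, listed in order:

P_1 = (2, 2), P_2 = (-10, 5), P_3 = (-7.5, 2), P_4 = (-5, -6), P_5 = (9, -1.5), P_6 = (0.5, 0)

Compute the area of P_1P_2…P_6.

Cross-terms: 30, 17.5, 55, 61.5, 0.75, 1  ⇒  Σ = 165.75
Area = |Σ|/2 = 82.875.

82.875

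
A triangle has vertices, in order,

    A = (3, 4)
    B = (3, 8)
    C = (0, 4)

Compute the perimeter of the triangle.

12

|AB| = √((0)² + (4)²) = √16 = 4
|BC| = √((-3)² + (-4)²) = √25 = 5
|CA| = √((3)² + (0)²) = √9 = 3
Perimeter = 4 + 5 + 3 = 12.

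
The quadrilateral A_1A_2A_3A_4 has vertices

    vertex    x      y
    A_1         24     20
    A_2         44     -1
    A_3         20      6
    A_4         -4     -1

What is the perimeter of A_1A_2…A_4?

114

|A_1A_2| = √((20)² + (-21)²) = √841 = 29
|A_2A_3| = √((-24)² + (7)²) = √625 = 25
|A_3A_4| = √((-24)² + (-7)²) = √625 = 25
|A_4A_1| = √((28)² + (21)²) = √1225 = 35
Perimeter = 29 + 25 + 25 + 35 = 114.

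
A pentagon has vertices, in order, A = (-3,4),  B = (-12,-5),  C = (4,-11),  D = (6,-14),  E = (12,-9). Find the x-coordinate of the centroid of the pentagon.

Apply the shoelace formula. First the cross-terms c_i = x_i·y_{i+1} − x_{i+1}·y_i:
  63, 152, 10, 114, 21  ⇒  2A = 360, A = 180.
Then Σ (x_i + x_{i+1})·c_i = 180, so x̄ = 180 / (6·180) = 1/6.

1/6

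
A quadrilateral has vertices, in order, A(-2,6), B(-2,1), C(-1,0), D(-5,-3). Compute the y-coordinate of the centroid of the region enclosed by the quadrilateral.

23/33

Apply the shoelace (surveyor's) formula. First the cross-terms c_i = x_i·y_{i+1} − x_{i+1}·y_i:
  10, 1, 3, -36  ⇒  2A = -22, A = -11.
Then Σ (y_i + y_{i+1})·c_i = -46, so ȳ = -46 / (6·(-11)) = 23/33.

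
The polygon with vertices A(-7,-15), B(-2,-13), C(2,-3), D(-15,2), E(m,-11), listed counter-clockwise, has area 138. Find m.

Write out the shoelace sum; only the two edges meeting at E involve m:
2·Area = [((-15)·(-11) − m·2) + (m·(-15) − (-7)·(-11))] + 52
       = -17·m + 140 = 276
⇒ m = -8.

-8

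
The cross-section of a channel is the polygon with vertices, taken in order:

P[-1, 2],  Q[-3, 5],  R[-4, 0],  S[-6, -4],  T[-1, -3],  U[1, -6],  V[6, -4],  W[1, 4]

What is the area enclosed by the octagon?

63

Cross-terms: 1, 20, 16, 14, 9, 32, 28, 6  ⇒  Σ = 126
Area = |Σ|/2 = 63.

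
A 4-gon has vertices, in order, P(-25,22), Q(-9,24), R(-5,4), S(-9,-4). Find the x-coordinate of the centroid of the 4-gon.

-13

Apply the surveyor's formula. First the cross-terms c_i = x_i·y_{i+1} − x_{i+1}·y_i:
  -402, 84, 56, -298  ⇒  2A = -560, A = -280.
Then Σ (x_i + x_{i+1})·c_i = 21840, so x̄ = 21840 / (6·(-280)) = -13.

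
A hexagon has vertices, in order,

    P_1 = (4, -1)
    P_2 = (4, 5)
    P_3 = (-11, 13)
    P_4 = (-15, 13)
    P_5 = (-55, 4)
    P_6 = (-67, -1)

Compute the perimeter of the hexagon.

152

|P_1P_2| = √((0)² + (6)²) = √36 = 6
|P_2P_3| = √((-15)² + (8)²) = √289 = 17
|P_3P_4| = √((-4)² + (0)²) = √16 = 4
|P_4P_5| = √((-40)² + (-9)²) = √1681 = 41
|P_5P_6| = √((-12)² + (-5)²) = √169 = 13
|P_6P_1| = √((71)² + (0)²) = √5041 = 71
Perimeter = 6 + 17 + 4 + 41 + 13 + 71 = 152.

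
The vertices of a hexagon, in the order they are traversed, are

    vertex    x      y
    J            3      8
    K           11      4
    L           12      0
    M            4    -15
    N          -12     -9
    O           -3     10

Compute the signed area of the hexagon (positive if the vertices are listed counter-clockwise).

Σ = (-76) + (-48) + (-180) + (-216) + (-147) + (-54) = -721
Signed area = Σ/2 = -360.5 (negative ⇒ clockwise traversal).

-360.5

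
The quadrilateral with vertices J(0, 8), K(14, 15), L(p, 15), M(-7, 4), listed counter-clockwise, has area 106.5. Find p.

-6

The doubled signed area Σ (x_i y_{i+1} − x_{i+1} y_i) is linear in p.
With p=0 it equals 147; the coefficient of p is -11 (from the two edges through L).
So -11·p + 147 = 2·106.5 = 213 ⇒ p = -6.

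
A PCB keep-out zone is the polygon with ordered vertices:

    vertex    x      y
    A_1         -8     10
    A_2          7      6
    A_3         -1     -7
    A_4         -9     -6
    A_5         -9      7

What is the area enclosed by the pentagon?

184.5

A_1→A_2: (-8)(6) − (7)(10) = -118
A_2→A_3: (7)(-7) − (-1)(6) = -43
A_3→A_4: (-1)(-6) − (-9)(-7) = -57
A_4→A_5: (-9)(7) − (-9)(-6) = -117
A_5→A_1: (-9)(10) − (-8)(7) = -34
Σ = -369
Area = |Σ|/2 = 184.5.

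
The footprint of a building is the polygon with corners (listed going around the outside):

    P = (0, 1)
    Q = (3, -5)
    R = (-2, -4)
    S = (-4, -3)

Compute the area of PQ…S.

Apply Gauss's area formula: 2A = Σ (x_i·y_{i+1} − x_{i+1}·y_i), indices taken mod 4.
Σ = (-3) + (-22) + (-10) + (-4) = -39
Area = |Σ|/2 = 19.5.

19.5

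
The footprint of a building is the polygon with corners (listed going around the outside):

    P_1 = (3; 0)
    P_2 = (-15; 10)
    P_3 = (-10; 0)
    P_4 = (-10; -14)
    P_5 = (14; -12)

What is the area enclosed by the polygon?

Apply the shoelace formula: 2A = Σ (x_i·y_{i+1} − x_{i+1}·y_i), indices taken mod 5.
Σ = (30) + (100) + (140) + (316) + (36) = 622
Area = |Σ|/2 = 311.

311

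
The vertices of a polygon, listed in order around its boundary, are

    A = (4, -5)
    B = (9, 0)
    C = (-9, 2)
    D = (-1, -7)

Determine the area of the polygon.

80.5

Σ = (45) + (18) + (65) + (33) = 161
Area = |Σ|/2 = 80.5.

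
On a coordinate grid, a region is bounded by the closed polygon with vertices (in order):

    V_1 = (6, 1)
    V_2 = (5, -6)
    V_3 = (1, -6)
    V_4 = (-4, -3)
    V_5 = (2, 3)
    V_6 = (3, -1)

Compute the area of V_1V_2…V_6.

50

Σ = (-41) + (-24) + (-27) + (-6) + (-11) + (9) = -100
Area = |Σ|/2 = 50.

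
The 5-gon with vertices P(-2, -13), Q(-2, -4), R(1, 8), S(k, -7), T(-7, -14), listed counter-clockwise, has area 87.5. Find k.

-9

The doubled signed area Σ (x_i y_{i+1} − x_{i+1} y_i) is linear in k.
With k=0 it equals -23; the coefficient of k is -22 (from the two edges through S).
So -22·k + -23 = 2·87.5 = 175 ⇒ k = -9.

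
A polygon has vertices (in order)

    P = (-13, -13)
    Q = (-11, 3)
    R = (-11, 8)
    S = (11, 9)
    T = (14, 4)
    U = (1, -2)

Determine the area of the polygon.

Apply Gauss's area formula: 2A = Σ (x_i·y_{i+1} − x_{i+1}·y_i), indices taken mod 6.
Σ = (-182) + (-55) + (-187) + (-82) + (-32) + (-39) = -577
Area = |Σ|/2 = 288.5.

288.5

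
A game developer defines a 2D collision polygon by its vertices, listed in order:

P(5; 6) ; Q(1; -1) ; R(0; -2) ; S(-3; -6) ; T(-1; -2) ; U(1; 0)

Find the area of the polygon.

5.5

P→Q: (5)(-1) − (1)(6) = -11
Q→R: (1)(-2) − (0)(-1) = -2
R→S: (0)(-6) − (-3)(-2) = -6
S→T: (-3)(-2) − (-1)(-6) = 0
T→U: (-1)(0) − (1)(-2) = 2
U→P: (1)(6) − (5)(0) = 6
Σ = -11
Area = |Σ|/2 = 5.5.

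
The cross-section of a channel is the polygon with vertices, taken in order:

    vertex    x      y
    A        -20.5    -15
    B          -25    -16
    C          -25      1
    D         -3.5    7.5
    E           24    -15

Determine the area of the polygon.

Apply the shoelace formula: 2A = Σ (x_i·y_{i+1} − x_{i+1}·y_i), indices taken mod 5.
Σ = (-47) + (-425) + (-184) + (-127.5) + (-667.5) = -1451
Area = |Σ|/2 = 725.5.

725.5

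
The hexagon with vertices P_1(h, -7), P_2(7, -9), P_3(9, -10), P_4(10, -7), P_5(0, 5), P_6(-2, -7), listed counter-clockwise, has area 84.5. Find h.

The doubled signed area Σ (x_i y_{i+1} − x_{i+1} y_i) is linear in h.
With h=0 it equals 171; the coefficient of h is -2 (from the two edges through P_1).
So -2·h + 171 = 2·84.5 = 169 ⇒ h = 1.

1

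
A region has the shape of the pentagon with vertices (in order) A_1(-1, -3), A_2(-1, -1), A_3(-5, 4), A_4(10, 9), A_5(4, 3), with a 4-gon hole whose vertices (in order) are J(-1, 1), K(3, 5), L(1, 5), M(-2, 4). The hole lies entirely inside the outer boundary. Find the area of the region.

Outer boundary:
Apply the shoelace (surveyor's) formula: 2A = Σ (x_i·y_{i+1} − x_{i+1}·y_i), indices taken mod 5.
Σ = (-2) + (-9) + (-85) + (-6) + (-9) = -111
Area = |Σ|/2 = 55.5.
Hole:
Apply the shoelace (surveyor's) formula: 2A = Σ (x_i·y_{i+1} − x_{i+1}·y_i), indices taken mod 4.
J→K: (-1)(5) − (3)(1) = -8
K→L: (3)(5) − (1)(5) = 10
L→M: (1)(4) − (-2)(5) = 14
M→J: (-2)(1) − (-1)(4) = 2
Σ = 18
Area = |Σ|/2 = 9.
Net area = 55.5 − 9 = 46.5.

46.5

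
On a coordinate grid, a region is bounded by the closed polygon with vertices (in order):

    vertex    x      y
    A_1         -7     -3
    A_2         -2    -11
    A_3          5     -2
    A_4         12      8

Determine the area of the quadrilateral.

Apply Gauss's area formula: 2A = Σ (x_i·y_{i+1} − x_{i+1}·y_i), indices taken mod 4.
A_1→A_2: (-7)(-11) − (-2)(-3) = 71
A_2→A_3: (-2)(-2) − (5)(-11) = 59
A_3→A_4: (5)(8) − (12)(-2) = 64
A_4→A_1: (12)(-3) − (-7)(8) = 20
Σ = 214
Area = |Σ|/2 = 107.

107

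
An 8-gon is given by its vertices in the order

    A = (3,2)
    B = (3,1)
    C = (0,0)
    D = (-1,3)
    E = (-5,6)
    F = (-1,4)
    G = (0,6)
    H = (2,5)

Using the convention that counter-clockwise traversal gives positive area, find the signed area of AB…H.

-18.5

Apply the shoelace (surveyor's) formula: 2A = Σ (x_i·y_{i+1} − x_{i+1}·y_i), indices taken mod 8.
A→B: (3)(1) − (3)(2) = -3
B→C: (3)(0) − (0)(1) = 0
C→D: (0)(3) − (-1)(0) = 0
D→E: (-1)(6) − (-5)(3) = 9
E→F: (-5)(4) − (-1)(6) = -14
F→G: (-1)(6) − (0)(4) = -6
G→H: (0)(5) − (2)(6) = -12
H→A: (2)(2) − (3)(5) = -11
Σ = -37
Signed area = Σ/2 = -18.5 (negative ⇒ clockwise traversal).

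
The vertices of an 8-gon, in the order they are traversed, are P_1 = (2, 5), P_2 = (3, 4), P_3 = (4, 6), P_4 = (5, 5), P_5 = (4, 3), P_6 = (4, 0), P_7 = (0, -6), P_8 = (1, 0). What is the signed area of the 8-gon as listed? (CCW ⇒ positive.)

Apply the shoelace formula: 2A = Σ (x_i·y_{i+1} − x_{i+1}·y_i), indices taken mod 8.
Σ = (-7) + (2) + (-10) + (-5) + (-12) + (-24) + (6) + (5) = -45
Signed area = Σ/2 = -22.5 (negative ⇒ clockwise traversal).

-22.5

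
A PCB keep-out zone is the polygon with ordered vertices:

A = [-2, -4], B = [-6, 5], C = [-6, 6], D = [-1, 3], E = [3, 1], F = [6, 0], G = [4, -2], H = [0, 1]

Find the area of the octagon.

37

Apply Gauss's area formula: 2A = Σ (x_i·y_{i+1} − x_{i+1}·y_i), indices taken mod 8.
A→B: (-2)(5) − (-6)(-4) = -34
B→C: (-6)(6) − (-6)(5) = -6
C→D: (-6)(3) − (-1)(6) = -12
D→E: (-1)(1) − (3)(3) = -10
E→F: (3)(0) − (6)(1) = -6
F→G: (6)(-2) − (4)(0) = -12
G→H: (4)(1) − (0)(-2) = 4
H→A: (0)(-4) − (-2)(1) = 2
Σ = -74
Area = |Σ|/2 = 37.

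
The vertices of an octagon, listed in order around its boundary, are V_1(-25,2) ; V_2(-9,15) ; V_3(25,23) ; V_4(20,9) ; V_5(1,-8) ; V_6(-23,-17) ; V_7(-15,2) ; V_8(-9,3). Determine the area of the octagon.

907.5

V_1→V_2: (-25)(15) − (-9)(2) = -357
V_2→V_3: (-9)(23) − (25)(15) = -582
V_3→V_4: (25)(9) − (20)(23) = -235
V_4→V_5: (20)(-8) − (1)(9) = -169
V_5→V_6: (1)(-17) − (-23)(-8) = -201
V_6→V_7: (-23)(2) − (-15)(-17) = -301
V_7→V_8: (-15)(3) − (-9)(2) = -27
V_8→V_1: (-9)(2) − (-25)(3) = 57
Σ = -1815
Area = |Σ|/2 = 907.5.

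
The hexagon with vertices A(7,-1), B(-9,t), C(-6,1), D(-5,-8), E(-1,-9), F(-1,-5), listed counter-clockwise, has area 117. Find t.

The doubled signed area Σ (x_i y_{i+1} − x_{i+1} y_i) is linear in t.
With t=0 it equals 104; the coefficient of t is 13 (from the two edges through B).
So 13·t + 104 = 2·117 = 234 ⇒ t = 10.

10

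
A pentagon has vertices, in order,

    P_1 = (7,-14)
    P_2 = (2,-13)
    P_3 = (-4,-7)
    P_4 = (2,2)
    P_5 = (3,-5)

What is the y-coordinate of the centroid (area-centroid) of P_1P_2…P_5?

-1586/219

Apply Gauss's area formula. First the cross-terms c_i = x_i·y_{i+1} − x_{i+1}·y_i:
  -63, -66, 6, -16, -7  ⇒  2A = -146, A = -73.
Then Σ (y_i + y_{i+1})·c_i = 3172, so ȳ = 3172 / (6·(-73)) = -1586/219.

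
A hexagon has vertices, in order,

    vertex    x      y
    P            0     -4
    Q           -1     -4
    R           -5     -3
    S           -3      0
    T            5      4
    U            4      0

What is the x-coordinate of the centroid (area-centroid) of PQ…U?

9/37

Apply the shoelace formula. First the cross-terms c_i = x_i·y_{i+1} − x_{i+1}·y_i:
  -4, -17, -9, -12, -16, -16  ⇒  2A = -74, A = -37.
Then Σ (x_i + x_{i+1})·c_i = -54, so x̄ = -54 / (6·(-37)) = 9/37.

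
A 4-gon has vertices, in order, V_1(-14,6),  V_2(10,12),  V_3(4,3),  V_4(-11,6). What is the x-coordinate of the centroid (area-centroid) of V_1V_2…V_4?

Apply the shoelace (surveyor's) formula. First the cross-terms c_i = x_i·y_{i+1} − x_{i+1}·y_i:
  -228, -18, 57, 18  ⇒  2A = -171, A = -85.5.
Then Σ (x_i + x_{i+1})·c_i = -189, so x̄ = -189 / (6·(-85.5)) = 7/19.

7/19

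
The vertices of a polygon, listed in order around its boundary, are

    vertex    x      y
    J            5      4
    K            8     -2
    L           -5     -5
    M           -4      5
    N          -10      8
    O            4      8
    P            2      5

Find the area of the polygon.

122

Σ = (-42) + (-50) + (-45) + (18) + (-112) + (4) + (-17) = -244
Area = |Σ|/2 = 122.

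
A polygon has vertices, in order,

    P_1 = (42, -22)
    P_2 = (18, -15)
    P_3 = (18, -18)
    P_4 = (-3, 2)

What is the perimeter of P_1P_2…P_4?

|P_1P_2| = √((-24)² + (7)²) = √625 = 25
|P_2P_3| = √((0)² + (-3)²) = √9 = 3
|P_3P_4| = √((-21)² + (20)²) = √841 = 29
|P_4P_1| = √((45)² + (-24)²) = √2601 = 51
Perimeter = 25 + 3 + 29 + 51 = 108.

108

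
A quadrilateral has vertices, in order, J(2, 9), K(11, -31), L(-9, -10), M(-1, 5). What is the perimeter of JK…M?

|JK| = √((9)² + (-40)²) = √1681 = 41
|KL| = √((-20)² + (21)²) = √841 = 29
|LM| = √((8)² + (15)²) = √289 = 17
|MJ| = √((3)² + (4)²) = √25 = 5
Perimeter = 41 + 29 + 17 + 5 = 92.

92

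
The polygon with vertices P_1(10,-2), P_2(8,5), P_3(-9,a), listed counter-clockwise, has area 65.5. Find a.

-1

Write out the shoelace sum; only the two edges meeting at P_3 involve a:
2·Area = [(8·a − (-9)·5) + ((-9)·(-2) − 10·a)] + 66
       = -2·a + 129 = 131
⇒ a = -1.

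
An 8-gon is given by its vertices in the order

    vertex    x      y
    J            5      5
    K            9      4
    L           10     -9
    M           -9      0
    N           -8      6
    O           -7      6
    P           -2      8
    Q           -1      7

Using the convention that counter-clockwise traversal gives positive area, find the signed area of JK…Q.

-188.5

J→K: (5)(4) − (9)(5) = -25
K→L: (9)(-9) − (10)(4) = -121
L→M: (10)(0) − (-9)(-9) = -81
M→N: (-9)(6) − (-8)(0) = -54
N→O: (-8)(6) − (-7)(6) = -6
O→P: (-7)(8) − (-2)(6) = -44
P→Q: (-2)(7) − (-1)(8) = -6
Q→J: (-1)(5) − (5)(7) = -40
Σ = -377
Signed area = Σ/2 = -188.5 (negative ⇒ clockwise traversal).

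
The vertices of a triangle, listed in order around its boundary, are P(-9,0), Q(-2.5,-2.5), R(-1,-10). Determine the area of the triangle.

Σ = (22.5) + (22.5) + (-90) = -45
Area = |Σ|/2 = 22.5.

22.5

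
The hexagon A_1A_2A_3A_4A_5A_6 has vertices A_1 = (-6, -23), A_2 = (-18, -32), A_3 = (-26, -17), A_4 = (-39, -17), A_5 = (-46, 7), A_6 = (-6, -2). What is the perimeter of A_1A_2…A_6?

|A_1A_2| = √((-12)² + (-9)²) = √225 = 15
|A_2A_3| = √((-8)² + (15)²) = √289 = 17
|A_3A_4| = √((-13)² + (0)²) = √169 = 13
|A_4A_5| = √((-7)² + (24)²) = √625 = 25
|A_5A_6| = √((40)² + (-9)²) = √1681 = 41
|A_6A_1| = √((0)² + (-21)²) = √441 = 21
Perimeter = 15 + 17 + 13 + 25 + 41 + 21 = 132.

132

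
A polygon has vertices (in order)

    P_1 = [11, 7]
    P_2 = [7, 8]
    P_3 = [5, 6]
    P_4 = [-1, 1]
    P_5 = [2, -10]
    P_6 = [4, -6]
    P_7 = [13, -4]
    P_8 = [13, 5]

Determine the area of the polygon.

Apply the surveyor's formula: 2A = Σ (x_i·y_{i+1} − x_{i+1}·y_i), indices taken mod 8.
P_1→P_2: (11)(8) − (7)(7) = 39
P_2→P_3: (7)(6) − (5)(8) = 2
P_3→P_4: (5)(1) − (-1)(6) = 11
P_4→P_5: (-1)(-10) − (2)(1) = 8
P_5→P_6: (2)(-6) − (4)(-10) = 28
P_6→P_7: (4)(-4) − (13)(-6) = 62
P_7→P_8: (13)(5) − (13)(-4) = 117
P_8→P_1: (13)(7) − (11)(5) = 36
Σ = 303
Area = |Σ|/2 = 151.5.

151.5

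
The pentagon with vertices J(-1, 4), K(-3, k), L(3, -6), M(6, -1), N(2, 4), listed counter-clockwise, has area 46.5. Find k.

The doubled signed area Σ (x_i y_{i+1} − x_{i+1} y_i) is linear in k.
With k=0 it equals 101; the coefficient of k is -4 (from the two edges through K).
So -4·k + 101 = 2·46.5 = 93 ⇒ k = 2.

2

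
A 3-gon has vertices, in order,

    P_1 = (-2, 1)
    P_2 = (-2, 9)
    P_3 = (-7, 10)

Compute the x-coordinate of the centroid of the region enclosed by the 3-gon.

Apply Gauss's area formula. First the cross-terms c_i = x_i·y_{i+1} − x_{i+1}·y_i:
  -16, 43, 13  ⇒  2A = 40, A = 20.
Then Σ (x_i + x_{i+1})·c_i = -440, so x̄ = -440 / (6·20) = -11/3.

-11/3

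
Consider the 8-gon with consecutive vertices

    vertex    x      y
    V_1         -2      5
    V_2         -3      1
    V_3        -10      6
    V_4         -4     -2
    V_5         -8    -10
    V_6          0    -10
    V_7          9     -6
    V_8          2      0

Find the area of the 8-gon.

Cross-terms: 13, -8, 44, 24, 80, 90, 12, 10  ⇒  Σ = 265
Area = |Σ|/2 = 132.5.

132.5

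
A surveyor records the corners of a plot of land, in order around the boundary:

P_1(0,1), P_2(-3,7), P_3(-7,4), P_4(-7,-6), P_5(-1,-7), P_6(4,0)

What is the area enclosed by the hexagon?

92.5

Apply the shoelace (surveyor's) formula: 2A = Σ (x_i·y_{i+1} − x_{i+1}·y_i), indices taken mod 6.
Σ = (3) + (37) + (70) + (43) + (28) + (4) = 185
Area = |Σ|/2 = 92.5.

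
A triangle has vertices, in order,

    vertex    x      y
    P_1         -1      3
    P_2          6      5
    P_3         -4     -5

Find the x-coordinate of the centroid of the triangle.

1/3

Apply Gauss's area formula. First the cross-terms c_i = x_i·y_{i+1} − x_{i+1}·y_i:
  -23, -10, -17  ⇒  2A = -50, A = -25.
Then Σ (x_i + x_{i+1})·c_i = -50, so x̄ = -50 / (6·(-25)) = 1/3.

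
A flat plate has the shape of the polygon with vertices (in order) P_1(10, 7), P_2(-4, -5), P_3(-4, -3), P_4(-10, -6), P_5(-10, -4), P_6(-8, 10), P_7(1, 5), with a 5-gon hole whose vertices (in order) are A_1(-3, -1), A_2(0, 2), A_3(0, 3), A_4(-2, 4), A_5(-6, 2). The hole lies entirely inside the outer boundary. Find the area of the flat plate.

124.5

Outer boundary:
Apply the surveyor's formula: 2A = Σ (x_i·y_{i+1} − x_{i+1}·y_i), indices taken mod 7.
P_1→P_2: (10)(-5) − (-4)(7) = -22
P_2→P_3: (-4)(-3) − (-4)(-5) = -8
P_3→P_4: (-4)(-6) − (-10)(-3) = -6
P_4→P_5: (-10)(-4) − (-10)(-6) = -20
P_5→P_6: (-10)(10) − (-8)(-4) = -132
P_6→P_7: (-8)(5) − (1)(10) = -50
P_7→P_1: (1)(7) − (10)(5) = -43
Σ = -281
Area = |Σ|/2 = 140.5.
Hole:
Apply the surveyor's formula: 2A = Σ (x_i·y_{i+1} − x_{i+1}·y_i), indices taken mod 5.
Σ = (-6) + (0) + (6) + (20) + (12) = 32
Area = |Σ|/2 = 16.
Net area = 140.5 − 16 = 124.5.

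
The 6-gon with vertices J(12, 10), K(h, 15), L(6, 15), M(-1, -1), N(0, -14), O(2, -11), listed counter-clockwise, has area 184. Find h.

15

Write out the shoelace sum; only the two edges meeting at K involve h:
2·Area = [(12·15 − h·10) + (h·15 − 6·15)] + 203
       = 5·h + 293 = 368
⇒ h = 15.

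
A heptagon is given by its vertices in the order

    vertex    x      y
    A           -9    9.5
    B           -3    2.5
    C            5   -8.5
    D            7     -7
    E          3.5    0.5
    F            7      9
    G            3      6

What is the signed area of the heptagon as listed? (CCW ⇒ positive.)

Apply the shoelace (surveyor's) formula: 2A = Σ (x_i·y_{i+1} − x_{i+1}·y_i), indices taken mod 7.
Σ = (6) + (13) + (24.5) + (28) + (28) + (15) + (82.5) = 197
Signed area = Σ/2 = 98.5 (positive ⇒ counter-clockwise traversal).

98.5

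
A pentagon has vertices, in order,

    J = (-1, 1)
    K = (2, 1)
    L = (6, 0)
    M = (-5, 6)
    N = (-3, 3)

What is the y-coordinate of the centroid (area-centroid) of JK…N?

77/30

Apply the shoelace (surveyor's) formula. First the cross-terms c_i = x_i·y_{i+1} − x_{i+1}·y_i:
  -3, -6, 36, 3, 0  ⇒  2A = 30, A = 15.
Then Σ (y_i + y_{i+1})·c_i = 231, so ȳ = 231 / (6·15) = 77/30.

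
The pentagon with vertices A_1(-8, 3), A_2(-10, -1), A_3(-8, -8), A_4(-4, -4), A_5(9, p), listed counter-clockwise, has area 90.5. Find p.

2

Write out the shoelace sum; only the two edges meeting at A_5 involve p:
2·Area = [((-4)·p − 9·(-4)) + (9·3 − (-8)·p)] + 110
       = 4·p + 173 = 181
⇒ p = 2.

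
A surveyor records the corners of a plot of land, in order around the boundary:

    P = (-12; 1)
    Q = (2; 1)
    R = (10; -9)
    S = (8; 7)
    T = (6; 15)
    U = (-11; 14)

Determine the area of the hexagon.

Apply the shoelace formula: 2A = Σ (x_i·y_{i+1} − x_{i+1}·y_i), indices taken mod 6.
Σ = (-14) + (-28) + (142) + (78) + (249) + (157) = 584
Area = |Σ|/2 = 292.

292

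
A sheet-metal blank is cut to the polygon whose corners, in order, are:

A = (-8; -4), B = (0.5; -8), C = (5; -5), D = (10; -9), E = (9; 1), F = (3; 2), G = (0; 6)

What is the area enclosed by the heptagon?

140.25

Σ = (66) + (37.5) + (5) + (91) + (15) + (18) + (48) = 280.5
Area = |Σ|/2 = 140.25.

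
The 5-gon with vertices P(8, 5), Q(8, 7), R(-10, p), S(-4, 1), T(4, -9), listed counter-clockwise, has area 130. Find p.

5

Write out the shoelace sum; only the two edges meeting at R involve p:
2·Area = [(8·p − (-10)·7) + ((-10)·1 − (-4)·p)] + 140
       = 12·p + 200 = 260
⇒ p = 5.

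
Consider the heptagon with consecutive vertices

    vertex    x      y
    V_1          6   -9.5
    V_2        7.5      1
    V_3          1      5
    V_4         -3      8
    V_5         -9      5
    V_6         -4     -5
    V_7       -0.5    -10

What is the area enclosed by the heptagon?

Apply Gauss's area formula: 2A = Σ (x_i·y_{i+1} − x_{i+1}·y_i), indices taken mod 7.
V_1→V_2: (6)(1) − (7.5)(-9.5) = 77.25
V_2→V_3: (7.5)(5) − (1)(1) = 36.5
V_3→V_4: (1)(8) − (-3)(5) = 23
V_4→V_5: (-3)(5) − (-9)(8) = 57
V_5→V_6: (-9)(-5) − (-4)(5) = 65
V_6→V_7: (-4)(-10) − (-0.5)(-5) = 37.5
V_7→V_1: (-0.5)(-9.5) − (6)(-10) = 64.75
Σ = 361
Area = |Σ|/2 = 180.5.

180.5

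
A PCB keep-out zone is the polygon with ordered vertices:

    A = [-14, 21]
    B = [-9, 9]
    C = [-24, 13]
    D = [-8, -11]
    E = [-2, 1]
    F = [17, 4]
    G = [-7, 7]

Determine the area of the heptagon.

Apply the shoelace (surveyor's) formula: 2A = Σ (x_i·y_{i+1} − x_{i+1}·y_i), indices taken mod 7.
A→B: (-14)(9) − (-9)(21) = 63
B→C: (-9)(13) − (-24)(9) = 99
C→D: (-24)(-11) − (-8)(13) = 368
D→E: (-8)(1) − (-2)(-11) = -30
E→F: (-2)(4) − (17)(1) = -25
F→G: (17)(7) − (-7)(4) = 147
G→A: (-7)(21) − (-14)(7) = -49
Σ = 573
Area = |Σ|/2 = 286.5.

286.5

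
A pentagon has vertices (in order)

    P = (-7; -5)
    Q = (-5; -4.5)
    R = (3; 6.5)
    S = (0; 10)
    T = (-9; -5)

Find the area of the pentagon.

58.75

Apply the surveyor's formula: 2A = Σ (x_i·y_{i+1} − x_{i+1}·y_i), indices taken mod 5.
Cross-terms: 6.5, -19, 30, 90, 10  ⇒  Σ = 117.5
Area = |Σ|/2 = 58.75.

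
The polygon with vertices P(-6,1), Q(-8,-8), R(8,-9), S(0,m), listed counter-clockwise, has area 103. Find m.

1

The doubled signed area Σ (x_i y_{i+1} − x_{i+1} y_i) is linear in m.
With m=0 it equals 192; the coefficient of m is 14 (from the two edges through S).
So 14·m + 192 = 2·103 = 206 ⇒ m = 1.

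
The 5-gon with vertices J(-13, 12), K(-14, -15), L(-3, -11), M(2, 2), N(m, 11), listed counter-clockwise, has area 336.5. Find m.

Write out the shoelace sum; only the two edges meeting at N involve m:
2·Area = [(2·11 − m·2) + (m·12 − (-13)·11)] + 488
       = 10·m + 653 = 673
⇒ m = 2.

2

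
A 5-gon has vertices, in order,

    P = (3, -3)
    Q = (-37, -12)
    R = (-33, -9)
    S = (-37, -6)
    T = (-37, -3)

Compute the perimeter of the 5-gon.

94

|PQ| = √((-40)² + (-9)²) = √1681 = 41
|QR| = √((4)² + (3)²) = √25 = 5
|RS| = √((-4)² + (3)²) = √25 = 5
|ST| = √((0)² + (3)²) = √9 = 3
|TP| = √((40)² + (0)²) = √1600 = 40
Perimeter = 41 + 5 + 5 + 3 + 40 = 94.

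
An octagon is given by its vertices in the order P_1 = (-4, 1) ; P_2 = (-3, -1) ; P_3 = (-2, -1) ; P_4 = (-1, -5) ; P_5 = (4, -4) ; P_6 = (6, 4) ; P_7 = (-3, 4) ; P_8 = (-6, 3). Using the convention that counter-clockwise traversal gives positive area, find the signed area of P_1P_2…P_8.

Apply Gauss's area formula: 2A = Σ (x_i·y_{i+1} − x_{i+1}·y_i), indices taken mod 8.
Σ = (7) + (1) + (9) + (24) + (40) + (36) + (15) + (6) = 138
Signed area = Σ/2 = 69 (positive ⇒ counter-clockwise traversal).

69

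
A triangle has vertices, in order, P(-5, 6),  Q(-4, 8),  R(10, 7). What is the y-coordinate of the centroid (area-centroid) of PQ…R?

Apply Gauss's area formula. First the cross-terms c_i = x_i·y_{i+1} − x_{i+1}·y_i:
  -16, -108, 95  ⇒  2A = -29, A = -14.5.
Then Σ (y_i + y_{i+1})·c_i = -609, so ȳ = -609 / (6·(-14.5)) = 7.

7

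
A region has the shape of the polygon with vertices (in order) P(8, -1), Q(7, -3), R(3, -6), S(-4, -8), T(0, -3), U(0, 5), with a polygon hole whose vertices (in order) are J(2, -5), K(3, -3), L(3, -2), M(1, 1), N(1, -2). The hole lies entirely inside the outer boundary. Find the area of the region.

Outer boundary:
Apply the shoelace (surveyor's) formula: 2A = Σ (x_i·y_{i+1} − x_{i+1}·y_i), indices taken mod 6.
Σ = (-17) + (-33) + (-48) + (12) + (0) + (-40) = -126
Area = |Σ|/2 = 63.
Hole:
Σ = (9) + (3) + (5) + (-3) + (-1) = 13
Area = |Σ|/2 = 6.5.
Net area = 63 − 6.5 = 56.5.

56.5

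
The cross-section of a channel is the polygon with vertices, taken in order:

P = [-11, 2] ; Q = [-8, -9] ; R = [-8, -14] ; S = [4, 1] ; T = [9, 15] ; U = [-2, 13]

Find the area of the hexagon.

270

Apply Gauss's area formula: 2A = Σ (x_i·y_{i+1} − x_{i+1}·y_i), indices taken mod 6.
Σ = (115) + (40) + (48) + (51) + (147) + (139) = 540
Area = |Σ|/2 = 270.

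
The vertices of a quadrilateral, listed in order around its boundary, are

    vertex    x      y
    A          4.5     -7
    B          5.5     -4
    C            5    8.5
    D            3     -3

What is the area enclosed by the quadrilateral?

Σ = (20.5) + (66.75) + (-40.5) + (-7.5) = 39.25
Area = |Σ|/2 = 19.625.

19.625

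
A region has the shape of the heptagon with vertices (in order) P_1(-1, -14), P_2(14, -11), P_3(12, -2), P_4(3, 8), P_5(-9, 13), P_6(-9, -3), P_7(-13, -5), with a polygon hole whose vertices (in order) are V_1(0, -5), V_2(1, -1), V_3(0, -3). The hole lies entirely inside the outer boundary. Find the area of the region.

424.5

Outer boundary:
Apply the surveyor's formula: 2A = Σ (x_i·y_{i+1} − x_{i+1}·y_i), indices taken mod 7.
Cross-terms: 207, 104, 102, 111, 144, 6, 177  ⇒  Σ = 851
Area = |Σ|/2 = 425.5.
Hole:
Apply the shoelace formula: 2A = Σ (x_i·y_{i+1} − x_{i+1}·y_i), indices taken mod 3.
Σ = (5) + (-3) + (0) = 2
Area = |Σ|/2 = 1.
Net area = 425.5 − 1 = 424.5.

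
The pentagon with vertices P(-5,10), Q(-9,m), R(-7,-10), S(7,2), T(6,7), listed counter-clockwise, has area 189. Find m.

The doubled signed area Σ (x_i y_{i+1} − x_{i+1} y_i) is linear in m.
With m=0 it equals 368; the coefficient of m is 2 (from the two edges through Q).
So 2·m + 368 = 2·189 = 378 ⇒ m = 5.

5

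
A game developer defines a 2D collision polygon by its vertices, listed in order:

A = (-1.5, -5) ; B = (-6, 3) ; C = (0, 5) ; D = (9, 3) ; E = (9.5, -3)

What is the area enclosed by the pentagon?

Σ = (-34.5) + (-30) + (-45) + (-55.5) + (-52) = -217
Area = |Σ|/2 = 108.5.

108.5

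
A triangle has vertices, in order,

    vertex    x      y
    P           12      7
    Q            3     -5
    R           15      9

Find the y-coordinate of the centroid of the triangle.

11/3

Apply the surveyor's formula. First the cross-terms c_i = x_i·y_{i+1} − x_{i+1}·y_i:
  -81, 102, -3  ⇒  2A = 18, A = 9.
Then Σ (y_i + y_{i+1})·c_i = 198, so ȳ = 198 / (6·9) = 11/3.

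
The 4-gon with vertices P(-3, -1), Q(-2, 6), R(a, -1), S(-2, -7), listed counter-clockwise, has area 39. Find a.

The doubled signed area Σ (x_i y_{i+1} − x_{i+1} y_i) is linear in a.
With a=0 it equals -39; the coefficient of a is -13 (from the two edges through R).
So -13·a + -39 = 2·39 = 78 ⇒ a = -9.

-9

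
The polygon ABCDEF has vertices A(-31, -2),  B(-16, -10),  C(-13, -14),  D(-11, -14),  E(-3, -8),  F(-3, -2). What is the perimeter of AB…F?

|AB| = √((15)² + (-8)²) = √289 = 17
|BC| = √((3)² + (-4)²) = √25 = 5
|CD| = √((2)² + (0)²) = √4 = 2
|DE| = √((8)² + (6)²) = √100 = 10
|EF| = √((0)² + (6)²) = √36 = 6
|FA| = √((-28)² + (0)²) = √784 = 28
Perimeter = 17 + 5 + 2 + 10 + 6 + 28 = 68.

68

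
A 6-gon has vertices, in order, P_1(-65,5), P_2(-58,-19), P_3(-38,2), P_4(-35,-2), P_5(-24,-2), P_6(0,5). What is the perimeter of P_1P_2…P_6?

160

|P_1P_2| = √((7)² + (-24)²) = √625 = 25
|P_2P_3| = √((20)² + (21)²) = √841 = 29
|P_3P_4| = √((3)² + (-4)²) = √25 = 5
|P_4P_5| = √((11)² + (0)²) = √121 = 11
|P_5P_6| = √((24)² + (7)²) = √625 = 25
|P_6P_1| = √((-65)² + (0)²) = √4225 = 65
Perimeter = 25 + 29 + 5 + 11 + 25 + 65 = 160.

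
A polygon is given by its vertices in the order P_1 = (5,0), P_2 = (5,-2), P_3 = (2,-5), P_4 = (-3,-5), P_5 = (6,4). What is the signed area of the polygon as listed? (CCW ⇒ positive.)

-29

Apply the shoelace formula: 2A = Σ (x_i·y_{i+1} − x_{i+1}·y_i), indices taken mod 5.
Cross-terms: -10, -21, -25, 18, -20  ⇒  Σ = -58
Signed area = Σ/2 = -29 (negative ⇒ clockwise traversal).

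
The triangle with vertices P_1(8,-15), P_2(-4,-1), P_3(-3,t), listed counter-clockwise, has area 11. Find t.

-4

The doubled signed area Σ (x_i y_{i+1} − x_{i+1} y_i) is linear in t.
With t=0 it equals -26; the coefficient of t is -12 (from the two edges through P_3).
So -12·t + -26 = 2·11 = 22 ⇒ t = -4.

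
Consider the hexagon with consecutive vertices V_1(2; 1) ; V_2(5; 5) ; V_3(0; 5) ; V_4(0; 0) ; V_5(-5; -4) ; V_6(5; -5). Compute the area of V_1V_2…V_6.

Apply the shoelace (surveyor's) formula: 2A = Σ (x_i·y_{i+1} − x_{i+1}·y_i), indices taken mod 6.
Cross-terms: 5, 25, 0, 0, 45, 15  ⇒  Σ = 90
Area = |Σ|/2 = 45.

45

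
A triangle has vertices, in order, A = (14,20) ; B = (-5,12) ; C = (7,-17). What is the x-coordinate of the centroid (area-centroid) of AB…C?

16/3

Apply the surveyor's formula. First the cross-terms c_i = x_i·y_{i+1} − x_{i+1}·y_i:
  268, 1, 378  ⇒  2A = 647, A = 323.5.
Then Σ (x_i + x_{i+1})·c_i = 10352, so x̄ = 10352 / (6·323.5) = 16/3.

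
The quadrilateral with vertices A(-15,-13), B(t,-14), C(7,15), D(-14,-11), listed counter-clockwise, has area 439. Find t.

The doubled signed area Σ (x_i y_{i+1} − x_{i+1} y_i) is linear in t.
With t=0 it equals 458; the coefficient of t is 28 (from the two edges through B).
So 28·t + 458 = 2·439 = 878 ⇒ t = 15.

15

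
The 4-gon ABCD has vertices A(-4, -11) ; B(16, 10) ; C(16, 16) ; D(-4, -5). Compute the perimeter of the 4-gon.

70

|AB| = √((20)² + (21)²) = √841 = 29
|BC| = √((0)² + (6)²) = √36 = 6
|CD| = √((-20)² + (-21)²) = √841 = 29
|DA| = √((0)² + (-6)²) = √36 = 6
Perimeter = 29 + 6 + 29 + 6 = 70.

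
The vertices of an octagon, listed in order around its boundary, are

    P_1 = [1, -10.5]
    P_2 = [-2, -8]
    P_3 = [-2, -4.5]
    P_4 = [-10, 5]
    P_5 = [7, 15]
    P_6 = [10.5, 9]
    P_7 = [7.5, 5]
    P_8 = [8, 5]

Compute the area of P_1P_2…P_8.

238.5

Σ = (-29) + (-7) + (-55) + (-185) + (-94.5) + (-15) + (-2.5) + (-89) = -477
Area = |Σ|/2 = 238.5.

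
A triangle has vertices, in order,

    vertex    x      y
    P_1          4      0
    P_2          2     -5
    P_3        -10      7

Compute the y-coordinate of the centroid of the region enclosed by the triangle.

2/3

Apply the shoelace formula. First the cross-terms c_i = x_i·y_{i+1} − x_{i+1}·y_i:
  -20, -36, -28  ⇒  2A = -84, A = -42.
Then Σ (y_i + y_{i+1})·c_i = -168, so ȳ = -168 / (6·(-42)) = 2/3.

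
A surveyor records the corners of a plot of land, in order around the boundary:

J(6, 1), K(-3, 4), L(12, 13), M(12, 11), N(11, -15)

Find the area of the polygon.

142

Apply the surveyor's formula: 2A = Σ (x_i·y_{i+1} − x_{i+1}·y_i), indices taken mod 5.
Σ = (27) + (-87) + (-24) + (-301) + (101) = -284
Area = |Σ|/2 = 142.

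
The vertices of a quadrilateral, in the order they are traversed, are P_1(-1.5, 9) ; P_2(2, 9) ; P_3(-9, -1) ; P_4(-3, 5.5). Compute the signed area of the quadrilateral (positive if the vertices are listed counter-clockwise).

-11.875

Σ = (-31.5) + (79) + (-52.5) + (-18.75) = -23.75
Signed area = Σ/2 = -11.875 (negative ⇒ clockwise traversal).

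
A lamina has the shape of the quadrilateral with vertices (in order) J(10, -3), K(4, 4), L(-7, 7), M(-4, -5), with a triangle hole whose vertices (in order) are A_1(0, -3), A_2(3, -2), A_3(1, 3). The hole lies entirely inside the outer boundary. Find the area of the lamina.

108

Outer boundary:
Apply Gauss's area formula: 2A = Σ (x_i·y_{i+1} − x_{i+1}·y_i), indices taken mod 4.
Σ = (52) + (56) + (63) + (62) = 233
Area = |Σ|/2 = 116.5.
Hole:
Apply Gauss's area formula: 2A = Σ (x_i·y_{i+1} − x_{i+1}·y_i), indices taken mod 3.
Cross-terms: 9, 11, -3  ⇒  Σ = 17
Area = |Σ|/2 = 8.5.
Net area = 116.5 − 8.5 = 108.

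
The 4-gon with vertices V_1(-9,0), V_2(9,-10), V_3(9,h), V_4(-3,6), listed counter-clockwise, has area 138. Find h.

Write out the shoelace sum; only the two edges meeting at V_3 involve h:
2·Area = [(9·h − 9·(-10)) + (9·6 − (-3)·h)] + 144
       = 12·h + 288 = 276
⇒ h = -1.

-1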